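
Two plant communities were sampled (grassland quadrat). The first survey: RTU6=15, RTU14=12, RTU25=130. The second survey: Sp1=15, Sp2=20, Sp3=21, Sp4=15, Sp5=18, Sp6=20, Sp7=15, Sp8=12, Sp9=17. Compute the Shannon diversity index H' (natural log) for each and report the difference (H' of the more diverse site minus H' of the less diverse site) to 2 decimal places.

The first survey: N=157, proportions 0.0955, 0.0764, 0.828, giving H' = 0.5771 (working shown to 4 dp, full precision carried).
The second survey: N=153, proportions 0.098, 0.1307, 0.1373, 0.098, 0.1176, 0.1307, 0.098, 0.0784, 0.1111, giving H' = 2.1831.
Difference = |0.5771 − 2.1831| = 1.6060, i.e. 1.61 to 2 decimal places.

1.61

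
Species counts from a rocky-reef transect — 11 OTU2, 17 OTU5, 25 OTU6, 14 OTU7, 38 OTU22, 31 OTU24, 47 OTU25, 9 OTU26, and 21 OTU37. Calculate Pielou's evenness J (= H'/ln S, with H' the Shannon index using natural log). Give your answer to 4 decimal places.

Total N = 11+17+25+14+38+31+47+9+21 = 213, so the proportions are 0.051643, 0.079812, 0.117371, 0.065728, 0.178404, 0.14554, 0.220657, 0.042254, 0.098592 (working shown to 6 dp, full precision carried).
H' = −Σ pᵢ ln pᵢ = −((-0.153039) + (-0.201772) + (-0.251457) + (-0.178926) + (-0.307516) + (-0.280500) + (-0.333445) + (-0.133693) + (-0.228414)) = 2.068762.
With S = 9 species, ln S = 2.197225, so J = 2.068762/2.197225 = 0.941534, i.e. 0.9415 to 4 decimal places.

0.9415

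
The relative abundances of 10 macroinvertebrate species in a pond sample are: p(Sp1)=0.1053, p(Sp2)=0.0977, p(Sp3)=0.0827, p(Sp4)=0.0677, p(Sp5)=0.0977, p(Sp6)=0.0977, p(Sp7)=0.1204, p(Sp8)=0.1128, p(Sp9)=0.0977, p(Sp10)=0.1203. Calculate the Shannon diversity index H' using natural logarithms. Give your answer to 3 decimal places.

Each pᵢ ln pᵢ term (working shown to 5 dp, full precision carried): 0.1053×(-2.25094)=-0.23702, 0.0977×(-2.32585)=-0.22724, 0.0827×(-2.49254)=-0.20613, 0.0677×(-2.69267)=-0.18229, 0.0977×(-2.32585)=-0.22724, 0.0977×(-2.32585)=-0.22724, 0.1204×(-2.11694)=-0.25488, 0.1128×(-2.18214)=-0.24615, 0.0977×(-2.32585)=-0.22724, 0.1203×(-2.11777)=-0.25477.
Sum = -2.29019, so H' = 2.290.

2.290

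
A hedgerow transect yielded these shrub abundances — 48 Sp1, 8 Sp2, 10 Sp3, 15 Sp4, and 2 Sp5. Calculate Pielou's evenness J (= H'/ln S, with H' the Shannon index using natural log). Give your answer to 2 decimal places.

Total N = 48+8+10+15+2 = 83, so the proportions are 0.5783, 0.0964, 0.1205, 0.1807, 0.0241 (working shown to 4 dp, full precision carried).
H' = −Σ pᵢ ln pᵢ = −((-0.3167) + (-0.2255) + (-0.2550) + (-0.3092) + (-0.0898)) = 1.1961.
With S = 5 species, ln S = 1.6094, so J = 1.1961/1.6094 = 0.7432, i.e. 0.74 to 2 decimal places.

0.74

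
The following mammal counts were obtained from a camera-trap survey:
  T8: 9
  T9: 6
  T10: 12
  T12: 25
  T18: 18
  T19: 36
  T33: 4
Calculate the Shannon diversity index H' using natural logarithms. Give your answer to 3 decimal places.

1.724

Total N = 9+6+12+25+18+36+4 = 110, so the proportions are 0.08182, 0.05455, 0.10909, 0.22727, 0.16364, 0.32727, 0.03636 (working shown to 5 dp, full precision carried).
Each pᵢ ln pᵢ term: 0.08182×(-2.50326)=-0.20481, 0.05455×(-2.90872)=-0.15866, 0.10909×(-2.21557)=-0.24170, 0.22727×(-1.48160)=-0.33673, 0.16364×(-1.81011)=-0.29620, 0.32727×(-1.11696)=-0.36555, 0.03636×(-3.31419)=-0.12052.
Sum = -1.72416, so H' = 1.724.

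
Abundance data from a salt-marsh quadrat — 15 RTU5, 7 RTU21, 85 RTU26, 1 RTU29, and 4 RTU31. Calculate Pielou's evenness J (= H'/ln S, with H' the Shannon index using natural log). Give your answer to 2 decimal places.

Total N = 15+7+85+1+4 = 112, so the proportions are 0.1339, 0.0625, 0.7589, 0.0089, 0.0357 (working shown to 4 dp, full precision carried).
H' = −Σ pᵢ ln pᵢ = −((-0.2693) + (-0.1733) + (-0.2093) + (-0.0421) + (-0.1190)) = 0.8130.
With S = 5 species, ln S = 1.6094, so J = 0.8130/1.6094 = 0.5052, i.e. 0.51 to 2 decimal places.

0.51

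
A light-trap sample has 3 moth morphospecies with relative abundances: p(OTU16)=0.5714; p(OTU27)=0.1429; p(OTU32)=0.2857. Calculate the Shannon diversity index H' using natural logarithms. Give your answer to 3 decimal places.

0.956

Each pᵢ ln pᵢ term (working shown to 5 dp, full precision carried): 0.5714×(-0.55967)=-0.31979, 0.1429×(-1.94561)=-0.27803, 0.2857×(-1.25281)=-0.35793.
Sum = -0.95575, so H' = 0.956.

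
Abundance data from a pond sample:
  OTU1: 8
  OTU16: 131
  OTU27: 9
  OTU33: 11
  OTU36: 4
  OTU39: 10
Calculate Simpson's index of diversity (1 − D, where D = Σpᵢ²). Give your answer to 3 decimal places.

Total N = 8+131+9+11+4+10 = 173, so the proportions are 0.04624, 0.75723, 0.05202, 0.06358, 0.02312, 0.0578 (working shown to 5 dp, full precision carried).
D = 0.04624² + 0.75723² + 0.05202² + 0.06358² + 0.02312² + 0.0578² = 0.00214 + 0.57339 + 0.00271 + 0.00404 + 0.00053 + 0.00334 = 0.58615.
So 1 − D = 0.41385, i.e. 0.414 to 3 decimal places.

0.414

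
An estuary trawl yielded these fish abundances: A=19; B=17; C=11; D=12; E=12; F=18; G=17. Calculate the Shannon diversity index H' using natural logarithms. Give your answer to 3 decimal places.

Total N = 19+17+11+12+12+18+17 = 106, so the proportions are 0.17925, 0.16038, 0.10377, 0.11321, 0.11321, 0.16981, 0.16038 (working shown to 5 dp, full precision carried).
Each pᵢ ln pᵢ term: 0.17925×(-1.71900)=-0.30812, 0.16038×(-1.83023)=-0.29353, 0.10377×(-2.26554)=-0.23510, 0.11321×(-2.17853)=-0.24663, 0.11321×(-2.17853)=-0.24663, 0.16981×(-1.77307)=-0.30109, 0.16038×(-1.83023)=-0.29353.
Sum = -1.92462, so H' = 1.925.

1.925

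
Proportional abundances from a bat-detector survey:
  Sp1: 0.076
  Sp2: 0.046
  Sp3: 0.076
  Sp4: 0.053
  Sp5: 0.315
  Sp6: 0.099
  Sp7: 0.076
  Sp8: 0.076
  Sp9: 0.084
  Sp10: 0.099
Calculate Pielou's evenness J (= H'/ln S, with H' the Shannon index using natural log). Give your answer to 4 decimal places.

0.9166

H' = −Σ pᵢ ln pᵢ = −((-0.195854) + (-0.141639) + (-0.195854) + (-0.155686) + (-0.363883) + (-0.228951) + (-0.195854) + (-0.195854) + (-0.208063) + (-0.228951)) = 2.110587 (working shown to 6 dp, full precision carried).
With S = 10 species, ln S = 2.302585, so J = 2.110587/2.302585 = 0.916616, i.e. 0.9166 to 4 decimal places.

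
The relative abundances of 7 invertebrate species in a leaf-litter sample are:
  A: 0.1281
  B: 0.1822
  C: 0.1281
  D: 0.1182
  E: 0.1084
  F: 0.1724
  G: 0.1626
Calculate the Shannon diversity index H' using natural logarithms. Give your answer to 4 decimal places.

1.9284

Each pᵢ ln pᵢ term (working shown to 6 dp, full precision carried): 0.1281×(-2.054944)=-0.263238, 0.1822×(-1.702650)=-0.310223, 0.1281×(-2.054944)=-0.263238, 0.1182×(-2.135377)=-0.252402, 0.1084×(-2.221927)=-0.240857, 0.1724×(-1.757938)=-0.303068, 0.1626×(-1.816462)=-0.295357.
Sum = -1.928383, so H' = 1.9284.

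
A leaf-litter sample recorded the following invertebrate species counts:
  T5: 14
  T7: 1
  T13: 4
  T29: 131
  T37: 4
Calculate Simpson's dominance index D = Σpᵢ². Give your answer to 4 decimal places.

Total N = 14+1+4+131+4 = 154, so the proportions are 0.090909, 0.006494, 0.025974, 0.850649, 0.025974 (working shown to 6 dp, full precision carried).
D = 0.090909² + 0.006494² + 0.025974² + 0.850649² + 0.025974² = 0.008264 + 0.000042 + 0.000675 + 0.723604 + 0.000675 = 0.733260.
To 4 decimal places, D = 0.7333.

0.7333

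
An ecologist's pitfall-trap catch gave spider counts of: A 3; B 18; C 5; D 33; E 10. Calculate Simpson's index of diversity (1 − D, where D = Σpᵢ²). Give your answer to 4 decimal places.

0.6751

Total N = 3+18+5+33+10 = 69, so the proportions are 0.043478, 0.26087, 0.072464, 0.478261, 0.144928 (working shown to 6 dp, full precision carried).
D = 0.043478² + 0.26087² + 0.072464² + 0.478261² + 0.144928² = 0.001890 + 0.068053 + 0.005251 + 0.228733 + 0.021004 = 0.324932.
So 1 − D = 0.675068, i.e. 0.6751 to 4 decimal places.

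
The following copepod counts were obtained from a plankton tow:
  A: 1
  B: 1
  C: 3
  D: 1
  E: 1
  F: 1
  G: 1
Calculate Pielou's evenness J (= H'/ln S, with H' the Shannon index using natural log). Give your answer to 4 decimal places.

Total N = 1+1+3+1+1+1+1 = 9, so the proportions are 0.111111, 0.111111, 0.333333, 0.111111, 0.111111, 0.111111, 0.111111 (working shown to 6 dp, full precision carried).
H' = −Σ pᵢ ln pᵢ = −((-0.244136) + (-0.244136) + (-0.366204) + (-0.244136) + (-0.244136) + (-0.244136) + (-0.244136)) = 1.831020.
With S = 7 species, ln S = 1.945910, so J = 1.831020/1.945910 = 0.940958, i.e. 0.9410 to 4 decimal places.

0.9410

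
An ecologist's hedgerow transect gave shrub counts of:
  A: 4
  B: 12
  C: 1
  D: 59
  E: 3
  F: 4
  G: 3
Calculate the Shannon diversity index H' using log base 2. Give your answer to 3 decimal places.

1.594

Total N = 4+12+1+59+3+4+3 = 86, so the proportions are 0.04651, 0.13953, 0.01163, 0.68605, 0.03488, 0.04651, 0.03488 (working shown to 5 dp, full precision carried).
Each pᵢ log₂ pᵢ term: 0.04651×(-4.42626)=-0.20587, 0.13953×(-2.84130)=-0.39646, 0.01163×(-6.42626)=-0.07472, 0.68605×(-0.54362)=-0.37295, 0.03488×(-4.84130)=-0.16888, 0.04651×(-4.42626)=-0.20587, 0.03488×(-4.84130)=-0.16888.
Sum = -1.59365, so H' = 1.594.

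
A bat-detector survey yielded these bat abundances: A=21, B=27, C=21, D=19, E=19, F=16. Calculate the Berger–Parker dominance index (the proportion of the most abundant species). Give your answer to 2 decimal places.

Total N = 21+27+21+19+19+16 = 123, so the proportions are 0.1707, 0.2195, 0.1707, 0.1545, 0.1545, 0.1301 (working shown to 4 dp, full precision carried).
The largest proportion is 0.2195, i.e. d = 0.22 to 2 decimal places.

0.22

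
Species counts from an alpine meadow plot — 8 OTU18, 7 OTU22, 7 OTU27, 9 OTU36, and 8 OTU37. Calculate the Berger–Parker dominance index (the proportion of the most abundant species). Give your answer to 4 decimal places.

Total N = 8+7+7+9+8 = 39, so the proportions are 0.205128, 0.179487, 0.179487, 0.230769, 0.205128 (working shown to 6 dp, full precision carried).
The largest proportion is 0.230769, i.e. d = 0.2308 to 4 decimal places.

0.2308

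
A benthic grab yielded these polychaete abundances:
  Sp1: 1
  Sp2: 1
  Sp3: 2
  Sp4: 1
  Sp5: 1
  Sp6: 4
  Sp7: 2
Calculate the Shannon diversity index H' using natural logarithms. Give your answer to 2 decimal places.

1.79

Total N = 1+1+2+1+1+4+2 = 12, so the proportions are 0.0833, 0.0833, 0.1667, 0.0833, 0.0833, 0.3333, 0.1667 (working shown to 4 dp, full precision carried).
Each pᵢ ln pᵢ term: 0.0833×(-2.4849)=-0.2071, 0.0833×(-2.4849)=-0.2071, 0.1667×(-1.7918)=-0.2986, 0.0833×(-2.4849)=-0.2071, 0.0833×(-2.4849)=-0.2071, 0.3333×(-1.0986)=-0.3662, 0.1667×(-1.7918)=-0.2986.
Sum = -1.7918, so H' = 1.79.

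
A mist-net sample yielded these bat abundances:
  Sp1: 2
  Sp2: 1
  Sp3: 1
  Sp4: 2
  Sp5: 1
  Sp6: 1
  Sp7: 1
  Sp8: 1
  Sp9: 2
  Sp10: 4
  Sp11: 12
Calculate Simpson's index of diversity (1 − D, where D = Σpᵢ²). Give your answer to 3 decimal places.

0.773

Total N = 2+1+1+2+1+1+1+1+2+4+12 = 28, so the proportions are 0.07143, 0.03571, 0.03571, 0.07143, 0.03571, 0.03571, 0.03571, 0.03571, 0.07143, 0.14286, 0.42857 (working shown to 5 dp, full precision carried).
D = 0.07143² + 0.03571² + 0.03571² + 0.07143² + 0.03571² + 0.03571² + 0.03571² + 0.03571² + 0.07143² + 0.14286² + 0.42857² = 0.00510 + 0.00128 + 0.00128 + 0.00510 + 0.00128 + 0.00128 + 0.00128 + 0.00128 + 0.00510 + 0.02041 + 0.18367 = 0.22704.
So 1 − D = 0.77296, i.e. 0.773 to 3 decimal places.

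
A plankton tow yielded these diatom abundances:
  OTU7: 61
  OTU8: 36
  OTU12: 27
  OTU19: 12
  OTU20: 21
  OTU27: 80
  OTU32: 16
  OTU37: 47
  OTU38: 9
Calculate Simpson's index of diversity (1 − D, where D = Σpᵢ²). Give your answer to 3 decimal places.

0.840

Total N = 61+36+27+12+21+80+16+47+9 = 309, so the proportions are 0.19741, 0.1165, 0.08738, 0.03883, 0.06796, 0.2589, 0.05178, 0.1521, 0.02913 (working shown to 5 dp, full precision carried).
D = 0.19741² + 0.1165² + 0.08738² + 0.03883² + 0.06796² + 0.2589² + 0.05178² + 0.1521² + 0.02913² = 0.03897 + 0.01357 + 0.00764 + 0.00151 + 0.00462 + 0.06703 + 0.00268 + 0.02314 + 0.00085 = 0.16000.
So 1 − D = 0.84000, i.e. 0.840 to 3 decimal places.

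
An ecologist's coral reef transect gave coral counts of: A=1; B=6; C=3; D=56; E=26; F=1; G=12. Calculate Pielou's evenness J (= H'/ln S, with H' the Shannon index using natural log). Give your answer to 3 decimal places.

0.659

Total N = 1+6+3+56+26+1+12 = 105, so the proportions are 0.00952, 0.05714, 0.02857, 0.53333, 0.24762, 0.00952, 0.11429 (working shown to 5 dp, full precision carried).
H' = −Σ pᵢ ln pᵢ = −((-0.04432) + (-0.16355) + (-0.10158) + (-0.33526) + (-0.34564) + (-0.04432) + (-0.24789)) = 1.28257.
With S = 7 species, ln S = 1.94591, so J = 1.28257/1.94591 = 0.65911, i.e. 0.659 to 3 decimal places.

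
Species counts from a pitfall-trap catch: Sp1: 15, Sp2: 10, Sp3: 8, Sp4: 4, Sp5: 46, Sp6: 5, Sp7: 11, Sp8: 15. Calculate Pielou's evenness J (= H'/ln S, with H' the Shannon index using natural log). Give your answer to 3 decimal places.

0.856

Total N = 15+10+8+4+46+5+11+15 = 114, so the proportions are 0.13158, 0.08772, 0.07018, 0.03509, 0.40351, 0.04386, 0.09649, 0.13158 (working shown to 5 dp, full precision carried).
H' = −Σ pᵢ ln pᵢ = −((-0.26686) + (-0.21347) + (-0.18644) + (-0.11754) + (-0.36621) + (-0.13714) + (-0.22563) + (-0.26686)) = 1.78015.
With S = 8 species, ln S = 2.07944, so J = 1.78015/2.07944 = 0.85607, i.e. 0.856 to 3 decimal places.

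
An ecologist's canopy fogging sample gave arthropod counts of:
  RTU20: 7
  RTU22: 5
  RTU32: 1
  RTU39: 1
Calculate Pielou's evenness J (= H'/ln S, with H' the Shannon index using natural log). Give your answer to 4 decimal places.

0.7872

Total N = 7+5+1+1 = 14, so the proportions are 0.5, 0.357143, 0.071429, 0.071429 (working shown to 6 dp, full precision carried).
H' = −Σ pᵢ ln pᵢ = −((-0.346574) + (-0.367721) + (-0.188504) + (-0.188504)) = 1.091303.
With S = 4 species, ln S = 1.386294, so J = 1.091303/1.386294 = 0.787209, i.e. 0.7872 to 4 decimal places.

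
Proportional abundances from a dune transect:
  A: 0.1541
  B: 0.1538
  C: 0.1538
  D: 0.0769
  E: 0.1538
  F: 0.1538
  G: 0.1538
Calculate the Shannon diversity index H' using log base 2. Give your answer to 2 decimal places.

Each pᵢ log₂ pᵢ term (working shown to 4 dp, full precision carried): 0.1541×(-2.6981)=-0.4158, 0.1538×(-2.7009)=-0.4154, 0.1538×(-2.7009)=-0.4154, 0.0769×(-3.7009)=-0.2846, 0.1538×(-2.7009)=-0.4154, 0.1538×(-2.7009)=-0.4154, 0.1538×(-2.7009)=-0.4154.
Sum = -2.7773, so H' = 2.78.

2.78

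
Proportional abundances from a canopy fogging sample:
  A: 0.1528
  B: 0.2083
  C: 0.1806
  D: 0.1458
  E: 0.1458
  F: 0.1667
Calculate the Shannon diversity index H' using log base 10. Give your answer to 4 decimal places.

0.7744

Each pᵢ log₁₀ pᵢ term (working shown to 6 dp, full precision carried): 0.1528×(-0.815877)=-0.124666, 0.2083×(-0.681311)=-0.141917, 0.1806×(-0.743282)=-0.134237, 0.1458×(-0.836242)=-0.121924, 0.1458×(-0.836242)=-0.121924, 0.1667×(-0.778064)=-0.129703.
Sum = -0.774371, so H' = 0.7744.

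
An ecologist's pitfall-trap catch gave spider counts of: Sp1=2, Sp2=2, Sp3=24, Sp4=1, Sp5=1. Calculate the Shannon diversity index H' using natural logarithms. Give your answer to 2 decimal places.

0.77

Total N = 2+2+24+1+1 = 30, so the proportions are 0.0667, 0.0667, 0.8, 0.0333, 0.0333 (working shown to 4 dp, full precision carried).
Each pᵢ ln pᵢ term: 0.0667×(-2.7081)=-0.1805, 0.0667×(-2.7081)=-0.1805, 0.8×(-0.2231)=-0.1785, 0.0333×(-3.4012)=-0.1134, 0.0333×(-3.4012)=-0.1134.
Sum = -0.7663, so H' = 0.77.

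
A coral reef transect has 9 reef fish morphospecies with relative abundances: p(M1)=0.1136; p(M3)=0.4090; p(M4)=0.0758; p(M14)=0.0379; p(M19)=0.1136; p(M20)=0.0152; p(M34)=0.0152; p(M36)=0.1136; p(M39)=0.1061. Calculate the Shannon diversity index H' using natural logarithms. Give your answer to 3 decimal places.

1.792

Each pᵢ ln pᵢ term (working shown to 5 dp, full precision carried): 0.1136×(-2.17507)=-0.24709, 0.409×(-0.89404)=-0.36566, 0.0758×(-2.57966)=-0.19554, 0.0379×(-3.27280)=-0.12404, 0.1136×(-2.17507)=-0.24709, 0.0152×(-4.18646)=-0.06363, 0.0152×(-4.18646)=-0.06363, 0.1136×(-2.17507)=-0.24709, 0.1061×(-2.24337)=-0.23802.
Sum = -1.79179, so H' = 1.792.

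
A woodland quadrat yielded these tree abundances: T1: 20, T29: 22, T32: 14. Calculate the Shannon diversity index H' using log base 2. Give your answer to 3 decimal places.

Total N = 20+22+14 = 56, so the proportions are 0.35714, 0.39286, 0.25 (working shown to 5 dp, full precision carried).
Each pᵢ log₂ pᵢ term: 0.35714×(-1.48543)=-0.53051, 0.39286×(-1.34792)=-0.52954, 0.25×(-2.00000)=-0.50000.
Sum = -1.56005, so H' = 1.560.

1.560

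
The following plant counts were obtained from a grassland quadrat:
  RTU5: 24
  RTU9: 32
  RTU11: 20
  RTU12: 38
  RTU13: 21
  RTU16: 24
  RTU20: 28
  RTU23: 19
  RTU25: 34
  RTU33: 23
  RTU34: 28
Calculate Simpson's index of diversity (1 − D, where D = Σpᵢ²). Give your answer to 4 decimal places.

0.9046

Total N = 24+32+20+38+21+24+28+19+34+23+28 = 291, so the proportions are 0.082474, 0.109966, 0.068729, 0.130584, 0.072165, 0.082474, 0.09622, 0.065292, 0.116838, 0.079038, 0.09622 (working shown to 6 dp, full precision carried).
D = 0.082474² + 0.109966² + 0.068729² + 0.130584² + 0.072165² + 0.082474² + 0.09622² + 0.065292² + 0.116838² + 0.079038² + 0.09622² = 0.006802 + 0.012092 + 0.004724 + 0.017052 + 0.005208 + 0.006802 + 0.009258 + 0.004263 + 0.013651 + 0.006247 + 0.009258 = 0.095358.
So 1 − D = 0.904642, i.e. 0.9046 to 4 decimal places.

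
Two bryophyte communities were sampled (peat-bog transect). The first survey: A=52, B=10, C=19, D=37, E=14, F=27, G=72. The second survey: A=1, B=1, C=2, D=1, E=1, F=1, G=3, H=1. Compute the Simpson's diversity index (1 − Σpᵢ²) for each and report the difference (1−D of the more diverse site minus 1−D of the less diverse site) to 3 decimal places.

The first survey: N=231, proportions 0.22511, 0.04329, 0.08225, 0.16017, 0.06061, 0.11688, 0.31169, giving 1−D = 0.80055 (working shown to 5 dp, full precision carried).
The second survey: N=11, proportions 0.09091, 0.09091, 0.18182, 0.09091, 0.09091, 0.09091, 0.27273, 0.09091, giving 1−D = 0.84298.
Difference = |0.80055 − 0.84298| = 0.04243, i.e. 0.042 to 3 decimal places.

0.042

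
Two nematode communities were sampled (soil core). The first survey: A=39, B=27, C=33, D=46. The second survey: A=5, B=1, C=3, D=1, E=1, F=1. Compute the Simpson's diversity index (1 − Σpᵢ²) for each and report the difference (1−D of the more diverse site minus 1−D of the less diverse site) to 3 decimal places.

0.004

The first survey: N=145, proportions 0.26897, 0.18621, 0.22759, 0.31724, giving 1−D = 0.74055 (working shown to 5 dp, full precision carried).
The second survey: N=12, proportions 0.41667, 0.08333, 0.25, 0.08333, 0.08333, 0.08333, giving 1−D = 0.73611.
Difference = |0.74055 − 0.73611| = 0.00444, i.e. 0.004 to 3 decimal places.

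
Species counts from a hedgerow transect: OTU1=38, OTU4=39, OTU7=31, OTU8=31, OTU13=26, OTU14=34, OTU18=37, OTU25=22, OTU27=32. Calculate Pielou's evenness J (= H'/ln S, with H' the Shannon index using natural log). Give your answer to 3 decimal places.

Total N = 38+39+31+31+26+34+37+22+32 = 290, so the proportions are 0.13103, 0.13448, 0.1069, 0.1069, 0.08966, 0.11724, 0.12759, 0.07586, 0.11034 (working shown to 5 dp, full precision carried).
H' = −Σ pᵢ ln pᵢ = −((-0.26630) + (-0.26982) + (-0.23901) + (-0.23901) + (-0.21623) + (-0.25131) + (-0.26270) + (-0.19564) + (-0.24322)) = 2.18322.
With S = 9 species, ln S = 2.19722, so J = 2.18322/2.19722 = 0.99363, i.e. 0.994 to 3 decimal places.

0.994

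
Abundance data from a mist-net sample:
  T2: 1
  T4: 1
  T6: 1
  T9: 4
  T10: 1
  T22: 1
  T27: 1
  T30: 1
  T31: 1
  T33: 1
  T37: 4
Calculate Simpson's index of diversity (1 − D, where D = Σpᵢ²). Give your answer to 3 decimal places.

Total N = 1+1+1+4+1+1+1+1+1+1+4 = 17, so the proportions are 0.05882, 0.05882, 0.05882, 0.23529, 0.05882, 0.05882, 0.05882, 0.05882, 0.05882, 0.05882, 0.23529 (working shown to 5 dp, full precision carried).
D = 0.05882² + 0.05882² + 0.05882² + 0.23529² + 0.05882² + 0.05882² + 0.05882² + 0.05882² + 0.05882² + 0.05882² + 0.23529² = 0.00346 + 0.00346 + 0.00346 + 0.05536 + 0.00346 + 0.00346 + 0.00346 + 0.00346 + 0.00346 + 0.00346 + 0.05536 = 0.14187.
So 1 − D = 0.85813, i.e. 0.858 to 3 decimal places.

0.858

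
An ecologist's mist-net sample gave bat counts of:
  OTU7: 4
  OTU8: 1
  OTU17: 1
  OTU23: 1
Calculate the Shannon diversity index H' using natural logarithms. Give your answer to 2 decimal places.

Total N = 4+1+1+1 = 7, so the proportions are 0.5714, 0.1429, 0.1429, 0.1429 (working shown to 4 dp, full precision carried).
Each pᵢ ln pᵢ term: 0.5714×(-0.5596)=-0.3198, 0.1429×(-1.9459)=-0.2780, 0.1429×(-1.9459)=-0.2780, 0.1429×(-1.9459)=-0.2780.
Sum = -1.1537, so H' = 1.15.

1.15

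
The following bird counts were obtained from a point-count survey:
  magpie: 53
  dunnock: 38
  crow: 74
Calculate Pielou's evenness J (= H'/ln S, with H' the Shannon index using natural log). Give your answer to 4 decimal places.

Total N = 53+38+74 = 165, so the proportions are 0.321212, 0.230303, 0.448485 (working shown to 6 dp, full precision carried).
H' = −Σ pᵢ ln pᵢ = −((-0.364786) + (-0.338168) + (-0.359631)) = 1.062584.
With S = 3 species, ln S = 1.098612, so J = 1.062584/1.098612 = 0.967206, i.e. 0.9672 to 4 decimal places.

0.9672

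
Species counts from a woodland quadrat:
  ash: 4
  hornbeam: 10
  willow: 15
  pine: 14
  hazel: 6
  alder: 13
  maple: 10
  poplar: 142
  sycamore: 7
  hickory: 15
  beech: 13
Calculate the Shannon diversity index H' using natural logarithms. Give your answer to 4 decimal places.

Total N = 4+10+15+14+6+13+10+142+7+15+13 = 249, so the proportions are 0.016064, 0.040161, 0.060241, 0.056225, 0.024096, 0.052209, 0.040161, 0.570281, 0.028112, 0.060241, 0.052209 (working shown to 6 dp, full precision carried).
Each pᵢ ln pᵢ term: 0.016064×(-4.131159)=-0.066364, 0.040161×(-3.214868)=-0.129111, 0.060241×(-2.809403)=-0.169241, 0.056225×(-2.878396)=-0.161838, 0.024096×(-3.725693)=-0.089776, 0.052209×(-2.952504)=-0.154147, 0.040161×(-3.214868)=-0.129111, 0.570281×(-0.561626)=-0.320285, 0.028112×(-3.571543)=-0.100405, 0.060241×(-2.809403)=-0.169241, 0.052209×(-2.952504)=-0.154147.
Sum = -1.643665, so H' = 1.6437.

1.6437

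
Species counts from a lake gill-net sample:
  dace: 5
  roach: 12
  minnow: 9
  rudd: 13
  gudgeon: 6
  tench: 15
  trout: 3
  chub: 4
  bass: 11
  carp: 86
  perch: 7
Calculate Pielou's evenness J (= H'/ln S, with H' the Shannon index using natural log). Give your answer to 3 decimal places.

0.744

Total N = 5+12+9+13+6+15+3+4+11+86+7 = 171, so the proportions are 0.02924, 0.07018, 0.05263, 0.07602, 0.03509, 0.08772, 0.01754, 0.02339, 0.06433, 0.50292, 0.04094 (working shown to 5 dp, full precision carried).
H' = −Σ pᵢ ln pᵢ = −((-0.10328) + (-0.18644) + (-0.15497) + (-0.19589) + (-0.11754) + (-0.21347) + (-0.07093) + (-0.08784) + (-0.17650) + (-0.34567) + (-0.13082)) = 1.78336.
With S = 11 species, ln S = 2.39790, so J = 1.78336/2.39790 = 0.74372, i.e. 0.744 to 3 decimal places.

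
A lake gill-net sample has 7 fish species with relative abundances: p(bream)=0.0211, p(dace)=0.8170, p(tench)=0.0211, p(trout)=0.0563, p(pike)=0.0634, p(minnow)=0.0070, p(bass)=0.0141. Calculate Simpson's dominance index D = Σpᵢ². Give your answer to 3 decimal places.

D = 0.0211² + 0.817² + 0.0211² + 0.0563² + 0.0634² + 0.007² + 0.0141² = 0.00045 + 0.66749 + 0.00045 + 0.00317 + 0.00402 + 0.00005 + 0.00020 = 0.67582 (working shown to 5 dp, full precision carried).
To 3 decimal places, D = 0.676.

0.676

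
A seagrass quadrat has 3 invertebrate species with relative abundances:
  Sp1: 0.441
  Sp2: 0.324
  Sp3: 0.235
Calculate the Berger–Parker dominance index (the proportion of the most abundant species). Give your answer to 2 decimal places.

0.44

The largest proportion is 0.441, i.e. d = 0.44 to 2 decimal places.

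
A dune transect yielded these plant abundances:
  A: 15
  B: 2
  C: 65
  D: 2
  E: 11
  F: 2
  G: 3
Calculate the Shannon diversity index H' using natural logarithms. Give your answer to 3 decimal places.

Total N = 15+2+65+2+11+2+3 = 100, so the proportions are 0.15, 0.02, 0.65, 0.02, 0.11, 0.02, 0.03 (working shown to 5 dp, full precision carried).
Each pᵢ ln pᵢ term: 0.15×(-1.89712)=-0.28457, 0.02×(-3.91202)=-0.07824, 0.65×(-0.43078)=-0.28001, 0.02×(-3.91202)=-0.07824, 0.11×(-2.20727)=-0.24280, 0.02×(-3.91202)=-0.07824, 0.03×(-3.50656)=-0.10520.
Sum = -1.14730, so H' = 1.147.

1.147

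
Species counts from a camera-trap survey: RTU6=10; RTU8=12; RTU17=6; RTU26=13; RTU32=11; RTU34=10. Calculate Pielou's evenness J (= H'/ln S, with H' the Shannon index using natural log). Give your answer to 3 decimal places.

0.986

Total N = 10+12+6+13+11+10 = 62, so the proportions are 0.16129, 0.19355, 0.09677, 0.20968, 0.17742, 0.16129 (working shown to 5 dp, full precision carried).
H' = −Σ pᵢ ln pᵢ = −((-0.29428) + (-0.31785) + (-0.22600) + (-0.32755) + (-0.30680) + (-0.29428)) = 1.76677.
With S = 6 species, ln S = 1.79176, so J = 1.76677/1.79176 = 0.98606, i.e. 0.986 to 3 decimal places.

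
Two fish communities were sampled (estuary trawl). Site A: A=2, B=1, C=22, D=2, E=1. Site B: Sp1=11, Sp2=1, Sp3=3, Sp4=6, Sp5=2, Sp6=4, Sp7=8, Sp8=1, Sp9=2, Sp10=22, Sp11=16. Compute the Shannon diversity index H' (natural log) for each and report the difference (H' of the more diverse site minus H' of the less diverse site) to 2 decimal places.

Site A: N=28, proportions 0.0714, 0.0357, 0.7857, 0.0714, 0.0357, giving H' = 0.8045 (working shown to 4 dp, full precision carried).
Site B: N=76, proportions 0.1447, 0.0132, 0.0395, 0.0789, 0.0263, 0.0526, 0.1053, 0.0132, 0.0263, 0.2895, 0.2105, giving H' = 1.9920.
Difference = |0.8045 − 1.9920| = 1.1875, i.e. 1.19 to 2 decimal places.

1.19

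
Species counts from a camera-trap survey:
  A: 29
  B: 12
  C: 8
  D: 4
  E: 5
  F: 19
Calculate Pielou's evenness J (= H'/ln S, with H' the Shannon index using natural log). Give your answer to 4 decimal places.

0.8758

Total N = 29+12+8+4+5+19 = 77, so the proportions are 0.376623, 0.155844, 0.103896, 0.051948, 0.064935, 0.246753 (working shown to 6 dp, full precision carried).
H' = −Σ pᵢ ln pᵢ = −((-0.367776) + (-0.289699) + (-0.235259) + (-0.153637) + (-0.177556) + (-0.345298)) = 1.569225.
With S = 6 species, ln S = 1.791759, so J = 1.569225/1.791759 = 0.875801, i.e. 0.8758 to 4 decimal places.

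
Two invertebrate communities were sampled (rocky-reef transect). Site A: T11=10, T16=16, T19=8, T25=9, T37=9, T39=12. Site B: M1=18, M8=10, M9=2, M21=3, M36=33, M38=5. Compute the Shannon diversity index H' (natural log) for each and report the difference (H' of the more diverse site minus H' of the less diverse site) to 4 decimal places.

0.3610

Site A: N=64, proportions 0.15625, 0.25, 0.125, 0.140625, 0.140625, 0.1875, giving H' = 1.762137 (working shown to 6 dp, full precision carried).
Site B: N=71, proportions 0.253521, 0.140845, 0.028169, 0.042254, 0.464789, 0.070423, giving H' = 1.401178.
Difference = |1.762137 − 1.401178| = 0.360959, i.e. 0.3610 to 4 decimal places.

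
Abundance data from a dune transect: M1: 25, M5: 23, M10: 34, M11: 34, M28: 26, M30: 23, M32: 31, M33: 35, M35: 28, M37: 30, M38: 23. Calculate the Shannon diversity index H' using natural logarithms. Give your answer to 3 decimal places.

Total N = 25+23+34+34+26+23+31+35+28+30+23 = 312, so the proportions are 0.08013, 0.07372, 0.10897, 0.10897, 0.08333, 0.07372, 0.09936, 0.11218, 0.08974, 0.09615, 0.07372 (working shown to 5 dp, full precision carried).
Each pᵢ ln pᵢ term: 0.08013×(-2.52413)=-0.20225, 0.07372×(-2.60751)=-0.19222, 0.10897×(-2.21664)=-0.24156, 0.10897×(-2.21664)=-0.24156, 0.08333×(-2.48491)=-0.20708, 0.07372×(-2.60751)=-0.19222, 0.09936×(-2.30902)=-0.22942, 0.11218×(-2.18766)=-0.24541, 0.08974×(-2.41080)=-0.21635, 0.09615×(-2.34181)=-0.22517, 0.07372×(-2.60751)=-0.19222.
Sum = -2.38546, so H' = 2.385.

2.385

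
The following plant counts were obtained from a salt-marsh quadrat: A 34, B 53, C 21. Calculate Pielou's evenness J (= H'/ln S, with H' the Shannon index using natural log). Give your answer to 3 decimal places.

0.939

Total N = 34+53+21 = 108, so the proportions are 0.31481, 0.49074, 0.19444 (working shown to 5 dp, full precision carried).
H' = −Σ pᵢ ln pᵢ = −((-0.36385) + (-0.34933) + (-0.31842)) = 1.03161.
With S = 3 species, ln S = 1.09861, so J = 1.03161/1.09861 = 0.93901, i.e. 0.939 to 3 decimal places.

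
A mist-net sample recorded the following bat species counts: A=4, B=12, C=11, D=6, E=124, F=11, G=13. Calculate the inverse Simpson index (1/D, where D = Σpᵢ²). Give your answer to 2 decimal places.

2.05

Total N = 4+12+11+6+124+11+13 = 181, so the proportions are 0.0221, 0.0663, 0.06077, 0.03315, 0.68508, 0.06077, 0.07182 (working shown to 5 dp, full precision carried).
D = 0.0221² + 0.0663² + 0.06077² + 0.03315² + 0.68508² + 0.06077² + 0.07182² = 0.00049 + 0.00440 + 0.00369 + 0.00110 + 0.46934 + 0.00369 + 0.00516 = 0.48787.
So 1/D = 2.0497, i.e. 2.05 to 2 decimal places.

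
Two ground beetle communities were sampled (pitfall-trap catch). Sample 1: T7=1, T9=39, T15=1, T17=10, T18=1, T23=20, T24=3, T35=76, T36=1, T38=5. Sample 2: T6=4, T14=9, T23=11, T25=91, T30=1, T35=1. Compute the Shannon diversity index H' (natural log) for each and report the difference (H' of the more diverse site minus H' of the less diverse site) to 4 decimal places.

Sample 1: N=157, proportions 0.00636943, 0.24840764, 0.00636943, 0.06369427, 0.00636943, 0.12738854, 0.01910828, 0.48407643, 0.00636943, 0.03184713, giving H' = 1.44925115 (working shown to 8 dp, full precision carried).
Sample 2: N=117, proportions 0.03418803, 0.07692308, 0.09401709, 0.77777778, 0.00854701, 0.00854701, giving H' = 0.81187255.
Difference = |1.44925115 − 0.81187255| = 0.63737860, i.e. 0.6374 to 4 decimal places.

0.6374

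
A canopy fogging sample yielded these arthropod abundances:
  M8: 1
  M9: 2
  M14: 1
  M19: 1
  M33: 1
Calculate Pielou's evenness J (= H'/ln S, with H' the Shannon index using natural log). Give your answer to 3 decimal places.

Total N = 1+2+1+1+1 = 6, so the proportions are 0.16667, 0.33333, 0.16667, 0.16667, 0.16667 (working shown to 5 dp, full precision carried).
H' = −Σ pᵢ ln pᵢ = −((-0.29863) + (-0.36620) + (-0.29863) + (-0.29863) + (-0.29863)) = 1.56071.
With S = 5 species, ln S = 1.60944, so J = 1.56071/1.60944 = 0.96972, i.e. 0.970 to 3 decimal places.

0.970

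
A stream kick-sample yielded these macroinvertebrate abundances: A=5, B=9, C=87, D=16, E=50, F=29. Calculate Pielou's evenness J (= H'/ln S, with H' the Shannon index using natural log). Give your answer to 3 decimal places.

Total N = 5+9+87+16+50+29 = 196, so the proportions are 0.02551, 0.04592, 0.44388, 0.08163, 0.2551, 0.14796 (working shown to 5 dp, full precision carried).
H' = −Σ pᵢ ln pᵢ = −((-0.09359) + (-0.14147) + (-0.36052) + (-0.20453) + (-0.34849) + (-0.28272)) = 1.43133.
With S = 6 species, ln S = 1.79176, so J = 1.43133/1.79176 = 0.79884, i.e. 0.799 to 3 decimal places.

0.799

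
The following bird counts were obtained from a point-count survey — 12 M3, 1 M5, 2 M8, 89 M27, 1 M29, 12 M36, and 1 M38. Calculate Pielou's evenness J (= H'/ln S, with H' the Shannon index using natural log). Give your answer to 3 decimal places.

Total N = 12+1+2+89+1+12+1 = 118, so the proportions are 0.10169, 0.00847, 0.01695, 0.75424, 0.00847, 0.10169, 0.00847 (working shown to 5 dp, full precision carried).
H' = −Σ pᵢ ln pᵢ = −((-0.23245) + (-0.04043) + (-0.06911) + (-0.21273) + (-0.04043) + (-0.23245) + (-0.04043)) = 0.86803.
With S = 7 species, ln S = 1.94591, so J = 0.86803/1.94591 = 0.44608, i.e. 0.446 to 3 decimal places.

0.446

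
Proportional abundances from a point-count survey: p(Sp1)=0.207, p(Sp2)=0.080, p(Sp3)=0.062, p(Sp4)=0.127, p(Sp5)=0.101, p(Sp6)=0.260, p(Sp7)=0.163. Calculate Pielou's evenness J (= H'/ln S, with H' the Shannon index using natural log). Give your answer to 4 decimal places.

0.9456

H' = −Σ pᵢ ln pᵢ = −((-0.326033) + (-0.202058) + (-0.172398) + (-0.262073) + (-0.231556) + (-0.350239) + (-0.295683)) = 1.840041 (working shown to 6 dp, full precision carried).
With S = 7 species, ln S = 1.945910, so J = 1.840041/1.945910 = 0.945594, i.e. 0.9456 to 4 decimal places.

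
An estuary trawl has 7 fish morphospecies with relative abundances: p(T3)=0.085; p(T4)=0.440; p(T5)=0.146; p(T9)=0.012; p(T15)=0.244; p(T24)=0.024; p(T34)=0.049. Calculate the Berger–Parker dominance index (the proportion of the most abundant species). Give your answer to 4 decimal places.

0.4400

The largest proportion is 0.44, i.e. d = 0.4400 to 4 decimal places.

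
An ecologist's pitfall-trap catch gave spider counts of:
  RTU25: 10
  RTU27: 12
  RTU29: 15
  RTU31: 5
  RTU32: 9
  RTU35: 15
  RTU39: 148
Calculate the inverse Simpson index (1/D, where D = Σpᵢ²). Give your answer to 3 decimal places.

Total N = 10+12+15+5+9+15+148 = 214, so the proportions are 0.046729, 0.056075, 0.070093, 0.023364, 0.042056, 0.070093, 0.691589 (working shown to 6 dp, full precision carried).
D = 0.046729² + 0.056075² + 0.070093² + 0.023364² + 0.042056² + 0.070093² + 0.691589² = 0.002184 + 0.003144 + 0.004913 + 0.000546 + 0.001769 + 0.004913 + 0.478295 = 0.495764.
So 1/D = 2.01709, i.e. 2.017 to 3 decimal places.

2.017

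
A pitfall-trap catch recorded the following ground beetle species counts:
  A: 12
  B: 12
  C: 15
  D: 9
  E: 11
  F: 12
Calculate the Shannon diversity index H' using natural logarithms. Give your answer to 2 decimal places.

Total N = 12+12+15+9+11+12 = 71, so the proportions are 0.169, 0.169, 0.2113, 0.1268, 0.1549, 0.169 (working shown to 4 dp, full precision carried).
Each pᵢ ln pᵢ term: 0.169×(-1.7778)=-0.3005, 0.169×(-1.7778)=-0.3005, 0.2113×(-1.5546)=-0.3284, 0.1268×(-2.0655)=-0.2618, 0.1549×(-1.8648)=-0.2889, 0.169×(-1.7778)=-0.3005.
Sum = -1.7806, so H' = 1.78.

1.78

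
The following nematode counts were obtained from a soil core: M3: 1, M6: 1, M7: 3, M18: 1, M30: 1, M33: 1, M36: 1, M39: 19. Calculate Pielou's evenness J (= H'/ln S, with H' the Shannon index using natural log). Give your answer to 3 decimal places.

0.585

Total N = 1+1+3+1+1+1+1+19 = 28, so the proportions are 0.03571, 0.03571, 0.10714, 0.03571, 0.03571, 0.03571, 0.03571, 0.67857 (working shown to 5 dp, full precision carried).
H' = −Σ pᵢ ln pᵢ = −((-0.11901) + (-0.11901) + (-0.23931) + (-0.11901) + (-0.11901) + (-0.11901) + (-0.11901) + (-0.26313)) = 1.21648.
With S = 8 species, ln S = 2.07944, so J = 1.21648/2.07944 = 0.58501, i.e. 0.585 to 3 decimal places.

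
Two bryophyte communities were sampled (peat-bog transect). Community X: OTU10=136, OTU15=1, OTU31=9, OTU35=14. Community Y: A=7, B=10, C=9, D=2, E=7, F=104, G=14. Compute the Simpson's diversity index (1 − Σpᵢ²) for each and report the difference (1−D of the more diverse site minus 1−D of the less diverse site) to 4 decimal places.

Community X: N=160, proportions 0.85, 0.00625, 0.05625, 0.0875, giving 1−D = 0.266640625 (working shown to 9 dp, full precision carried).
Community Y: N=153, proportions 0.045751634, 0.065359477, 0.058823529, 0.013071895, 0.045751634, 0.679738562, 0.091503268, giving 1−D = 0.517493272.
Difference = |0.266640625 − 0.517493272| = 0.250852647, i.e. 0.2509 to 4 decimal places.

0.2509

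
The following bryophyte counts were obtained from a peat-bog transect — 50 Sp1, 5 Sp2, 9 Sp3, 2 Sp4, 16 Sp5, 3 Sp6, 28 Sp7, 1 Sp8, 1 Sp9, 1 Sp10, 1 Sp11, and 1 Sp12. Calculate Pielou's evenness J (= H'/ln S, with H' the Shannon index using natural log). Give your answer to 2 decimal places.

0.67

Total N = 50+5+9+2+16+3+28+1+1+1+1+1 = 118, so the proportions are 0.4237, 0.0424, 0.0763, 0.0169, 0.1356, 0.0254, 0.2373, 0.0085, 0.0085, 0.0085, 0.0085, 0.0085 (working shown to 4 dp, full precision carried).
H' = −Σ pᵢ ln pᵢ = −((-0.3638) + (-0.1340) + (-0.1963) + (-0.0691) + (-0.2709) + (-0.0934) + (-0.3413) + (-0.0404) + (-0.0404) + (-0.0404) + (-0.0404) + (-0.0404)) = 1.6710.
With S = 12 species, ln S = 2.4849, so J = 1.6710/2.4849 = 0.6724, i.e. 0.67 to 2 decimal places.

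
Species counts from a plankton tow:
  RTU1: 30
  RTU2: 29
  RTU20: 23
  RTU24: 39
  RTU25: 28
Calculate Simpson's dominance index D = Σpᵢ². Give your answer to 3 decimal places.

Total N = 30+29+23+39+28 = 149, so the proportions are 0.20134, 0.19463, 0.15436, 0.26174, 0.18792 (working shown to 5 dp, full precision carried).
D = 0.20134² + 0.19463² + 0.15436² + 0.26174² + 0.18792² = 0.04054 + 0.03788 + 0.02383 + 0.06851 + 0.03531 = 0.20607.
To 3 decimal places, D = 0.206.

0.206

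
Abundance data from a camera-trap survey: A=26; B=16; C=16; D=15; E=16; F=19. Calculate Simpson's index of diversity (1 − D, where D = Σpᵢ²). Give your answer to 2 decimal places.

Total N = 26+16+16+15+16+19 = 108, so the proportions are 0.2407, 0.1481, 0.1481, 0.1389, 0.1481, 0.1759 (working shown to 4 dp, full precision carried).
D = 0.2407² + 0.1481² + 0.1481² + 0.1389² + 0.1481² + 0.1759² = 0.0580 + 0.0219 + 0.0219 + 0.0193 + 0.0219 + 0.0309 = 0.1740.
So 1 − D = 0.8260, i.e. 0.83 to 2 decimal places.

0.83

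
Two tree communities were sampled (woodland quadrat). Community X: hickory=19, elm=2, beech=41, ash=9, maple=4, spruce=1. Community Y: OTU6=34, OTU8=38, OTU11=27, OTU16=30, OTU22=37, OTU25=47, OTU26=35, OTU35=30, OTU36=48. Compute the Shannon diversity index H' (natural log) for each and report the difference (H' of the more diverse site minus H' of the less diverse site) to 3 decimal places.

Community X: N=76, proportions 0.25, 0.02632, 0.53947, 0.11842, 0.05263, 0.01316, giving H' = 1.23985 (working shown to 5 dp, full precision carried).
Community Y: N=326, proportions 0.10429, 0.11656, 0.08282, 0.09202, 0.1135, 0.14417, 0.10736, 0.09202, 0.14724, giving H' = 2.17954.
Difference = |1.23985 − 2.17954| = 0.93969, i.e. 0.940 to 3 decimal places.

0.940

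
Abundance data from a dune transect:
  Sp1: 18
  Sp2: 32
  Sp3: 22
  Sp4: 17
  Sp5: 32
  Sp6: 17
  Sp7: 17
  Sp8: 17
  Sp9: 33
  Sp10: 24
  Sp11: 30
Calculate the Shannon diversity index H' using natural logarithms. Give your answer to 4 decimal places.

Total N = 18+32+22+17+32+17+17+17+33+24+30 = 259, so the proportions are 0.069498, 0.123552, 0.084942, 0.065637, 0.123552, 0.065637, 0.065637, 0.065637, 0.127413, 0.092664, 0.11583 (working shown to 6 dp, full precision carried).
Each pᵢ ln pᵢ term: 0.069498×(-2.666456)=-0.185314, 0.123552×(-2.091092)=-0.258359, 0.084942×(-2.465786)=-0.209449, 0.065637×(-2.723615)=-0.178770, 0.123552×(-2.091092)=-0.258359, 0.065637×(-2.723615)=-0.178770, 0.065637×(-2.723615)=-0.178770, 0.065637×(-2.723615)=-0.178770, 0.127413×(-2.060321)=-0.262512, 0.092664×(-2.378774)=-0.220427, 0.11583×(-2.155631)=-0.249687.
Sum = -2.359186, so H' = 2.3592.

2.3592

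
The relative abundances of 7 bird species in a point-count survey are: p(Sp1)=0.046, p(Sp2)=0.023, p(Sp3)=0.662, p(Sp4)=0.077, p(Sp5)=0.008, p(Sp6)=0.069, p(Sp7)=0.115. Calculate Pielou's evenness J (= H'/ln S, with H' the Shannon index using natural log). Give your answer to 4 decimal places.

H' = −Σ pᵢ ln pᵢ = −((-0.141639) + (-0.086762) + (-0.273068) + (-0.197424) + (-0.038627) + (-0.184482) + (-0.248725)) = 1.170727 (working shown to 6 dp, full precision carried).
With S = 7 species, ln S = 1.945910, so J = 1.170727/1.945910 = 0.601634, i.e. 0.6016 to 4 decimal places.

0.6016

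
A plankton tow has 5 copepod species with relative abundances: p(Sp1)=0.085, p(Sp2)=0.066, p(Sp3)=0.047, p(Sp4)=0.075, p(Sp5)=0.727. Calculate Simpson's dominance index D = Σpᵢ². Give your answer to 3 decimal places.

D = 0.085² + 0.066² + 0.047² + 0.075² + 0.727² = 0.00723 + 0.00436 + 0.00221 + 0.00562 + 0.52853 = 0.54794 (working shown to 5 dp, full precision carried).
To 3 decimal places, D = 0.548.

0.548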